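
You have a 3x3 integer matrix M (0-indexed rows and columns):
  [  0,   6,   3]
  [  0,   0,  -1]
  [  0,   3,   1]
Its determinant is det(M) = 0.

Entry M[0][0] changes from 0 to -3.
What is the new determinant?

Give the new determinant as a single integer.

det is linear in row 0: changing M[0][0] by delta changes det by delta * cofactor(0,0).
Cofactor C_00 = (-1)^(0+0) * minor(0,0) = 3
Entry delta = -3 - 0 = -3
Det delta = -3 * 3 = -9
New det = 0 + -9 = -9

Answer: -9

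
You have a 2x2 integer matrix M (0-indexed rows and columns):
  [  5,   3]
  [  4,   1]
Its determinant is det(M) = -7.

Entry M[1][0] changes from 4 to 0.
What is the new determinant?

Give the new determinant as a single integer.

det is linear in row 1: changing M[1][0] by delta changes det by delta * cofactor(1,0).
Cofactor C_10 = (-1)^(1+0) * minor(1,0) = -3
Entry delta = 0 - 4 = -4
Det delta = -4 * -3 = 12
New det = -7 + 12 = 5

Answer: 5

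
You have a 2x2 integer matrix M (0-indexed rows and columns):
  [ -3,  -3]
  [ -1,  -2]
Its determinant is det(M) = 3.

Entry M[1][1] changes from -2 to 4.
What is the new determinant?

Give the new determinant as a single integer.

det is linear in row 1: changing M[1][1] by delta changes det by delta * cofactor(1,1).
Cofactor C_11 = (-1)^(1+1) * minor(1,1) = -3
Entry delta = 4 - -2 = 6
Det delta = 6 * -3 = -18
New det = 3 + -18 = -15

Answer: -15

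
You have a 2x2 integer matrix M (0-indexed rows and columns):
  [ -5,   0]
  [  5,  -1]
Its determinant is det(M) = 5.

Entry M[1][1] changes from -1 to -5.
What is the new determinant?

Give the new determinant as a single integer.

det is linear in row 1: changing M[1][1] by delta changes det by delta * cofactor(1,1).
Cofactor C_11 = (-1)^(1+1) * minor(1,1) = -5
Entry delta = -5 - -1 = -4
Det delta = -4 * -5 = 20
New det = 5 + 20 = 25

Answer: 25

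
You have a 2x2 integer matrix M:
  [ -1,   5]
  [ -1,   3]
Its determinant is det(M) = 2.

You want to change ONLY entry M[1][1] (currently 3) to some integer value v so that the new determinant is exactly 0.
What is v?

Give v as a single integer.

det is linear in entry M[1][1]: det = old_det + (v - 3) * C_11
Cofactor C_11 = -1
Want det = 0: 2 + (v - 3) * -1 = 0
  (v - 3) = -2 / -1 = 2
  v = 3 + (2) = 5

Answer: 5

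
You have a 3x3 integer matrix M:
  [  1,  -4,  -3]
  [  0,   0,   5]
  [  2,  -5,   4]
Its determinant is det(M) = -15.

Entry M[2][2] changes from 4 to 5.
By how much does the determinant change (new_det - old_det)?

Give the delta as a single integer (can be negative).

Answer: 0

Derivation:
Cofactor C_22 = 0
Entry delta = 5 - 4 = 1
Det delta = entry_delta * cofactor = 1 * 0 = 0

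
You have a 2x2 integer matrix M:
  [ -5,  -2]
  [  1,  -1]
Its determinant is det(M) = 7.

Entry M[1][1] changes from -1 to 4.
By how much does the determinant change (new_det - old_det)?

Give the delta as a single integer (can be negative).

Answer: -25

Derivation:
Cofactor C_11 = -5
Entry delta = 4 - -1 = 5
Det delta = entry_delta * cofactor = 5 * -5 = -25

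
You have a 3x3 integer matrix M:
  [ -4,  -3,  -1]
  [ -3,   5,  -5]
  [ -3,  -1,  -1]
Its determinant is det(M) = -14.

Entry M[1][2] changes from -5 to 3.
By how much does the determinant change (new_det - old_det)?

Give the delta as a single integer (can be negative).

Answer: 40

Derivation:
Cofactor C_12 = 5
Entry delta = 3 - -5 = 8
Det delta = entry_delta * cofactor = 8 * 5 = 40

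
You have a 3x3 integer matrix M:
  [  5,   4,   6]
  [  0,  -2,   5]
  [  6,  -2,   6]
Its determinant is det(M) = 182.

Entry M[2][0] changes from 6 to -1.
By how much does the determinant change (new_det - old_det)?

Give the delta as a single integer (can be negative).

Answer: -224

Derivation:
Cofactor C_20 = 32
Entry delta = -1 - 6 = -7
Det delta = entry_delta * cofactor = -7 * 32 = -224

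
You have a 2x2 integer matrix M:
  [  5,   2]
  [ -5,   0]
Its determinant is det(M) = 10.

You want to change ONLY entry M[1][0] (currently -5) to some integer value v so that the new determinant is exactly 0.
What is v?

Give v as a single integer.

det is linear in entry M[1][0]: det = old_det + (v - -5) * C_10
Cofactor C_10 = -2
Want det = 0: 10 + (v - -5) * -2 = 0
  (v - -5) = -10 / -2 = 5
  v = -5 + (5) = 0

Answer: 0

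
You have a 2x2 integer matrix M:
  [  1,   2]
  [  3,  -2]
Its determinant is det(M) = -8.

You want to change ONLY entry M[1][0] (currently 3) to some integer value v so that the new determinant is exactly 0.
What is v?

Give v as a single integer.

Answer: -1

Derivation:
det is linear in entry M[1][0]: det = old_det + (v - 3) * C_10
Cofactor C_10 = -2
Want det = 0: -8 + (v - 3) * -2 = 0
  (v - 3) = 8 / -2 = -4
  v = 3 + (-4) = -1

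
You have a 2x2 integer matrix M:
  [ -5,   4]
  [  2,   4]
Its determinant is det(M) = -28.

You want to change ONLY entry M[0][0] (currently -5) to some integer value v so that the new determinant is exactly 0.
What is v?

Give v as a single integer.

Answer: 2

Derivation:
det is linear in entry M[0][0]: det = old_det + (v - -5) * C_00
Cofactor C_00 = 4
Want det = 0: -28 + (v - -5) * 4 = 0
  (v - -5) = 28 / 4 = 7
  v = -5 + (7) = 2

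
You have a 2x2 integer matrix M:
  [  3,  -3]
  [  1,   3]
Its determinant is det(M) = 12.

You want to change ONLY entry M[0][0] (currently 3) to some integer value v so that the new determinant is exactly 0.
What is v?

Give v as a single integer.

det is linear in entry M[0][0]: det = old_det + (v - 3) * C_00
Cofactor C_00 = 3
Want det = 0: 12 + (v - 3) * 3 = 0
  (v - 3) = -12 / 3 = -4
  v = 3 + (-4) = -1

Answer: -1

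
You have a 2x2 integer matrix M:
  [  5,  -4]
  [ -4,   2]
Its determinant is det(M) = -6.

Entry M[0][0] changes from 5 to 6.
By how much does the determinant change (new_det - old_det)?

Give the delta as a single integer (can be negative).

Answer: 2

Derivation:
Cofactor C_00 = 2
Entry delta = 6 - 5 = 1
Det delta = entry_delta * cofactor = 1 * 2 = 2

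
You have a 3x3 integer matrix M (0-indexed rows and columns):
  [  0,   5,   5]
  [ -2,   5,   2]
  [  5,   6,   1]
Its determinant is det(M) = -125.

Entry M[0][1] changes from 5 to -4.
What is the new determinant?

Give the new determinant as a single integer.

det is linear in row 0: changing M[0][1] by delta changes det by delta * cofactor(0,1).
Cofactor C_01 = (-1)^(0+1) * minor(0,1) = 12
Entry delta = -4 - 5 = -9
Det delta = -9 * 12 = -108
New det = -125 + -108 = -233

Answer: -233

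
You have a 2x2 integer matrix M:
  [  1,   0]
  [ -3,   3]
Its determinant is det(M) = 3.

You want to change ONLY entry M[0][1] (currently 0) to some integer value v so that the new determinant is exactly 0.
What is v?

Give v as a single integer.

det is linear in entry M[0][1]: det = old_det + (v - 0) * C_01
Cofactor C_01 = 3
Want det = 0: 3 + (v - 0) * 3 = 0
  (v - 0) = -3 / 3 = -1
  v = 0 + (-1) = -1

Answer: -1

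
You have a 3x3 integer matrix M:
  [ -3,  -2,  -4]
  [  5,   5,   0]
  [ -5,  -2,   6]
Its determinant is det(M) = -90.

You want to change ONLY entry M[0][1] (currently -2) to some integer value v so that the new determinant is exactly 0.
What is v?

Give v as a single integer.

Answer: -5

Derivation:
det is linear in entry M[0][1]: det = old_det + (v - -2) * C_01
Cofactor C_01 = -30
Want det = 0: -90 + (v - -2) * -30 = 0
  (v - -2) = 90 / -30 = -3
  v = -2 + (-3) = -5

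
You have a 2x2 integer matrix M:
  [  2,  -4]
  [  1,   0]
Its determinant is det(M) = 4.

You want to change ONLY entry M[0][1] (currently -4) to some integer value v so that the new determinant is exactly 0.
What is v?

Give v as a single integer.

det is linear in entry M[0][1]: det = old_det + (v - -4) * C_01
Cofactor C_01 = -1
Want det = 0: 4 + (v - -4) * -1 = 0
  (v - -4) = -4 / -1 = 4
  v = -4 + (4) = 0

Answer: 0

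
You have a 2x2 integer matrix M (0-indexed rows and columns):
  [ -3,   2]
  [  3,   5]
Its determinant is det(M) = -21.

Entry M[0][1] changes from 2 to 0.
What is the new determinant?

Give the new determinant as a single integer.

Answer: -15

Derivation:
det is linear in row 0: changing M[0][1] by delta changes det by delta * cofactor(0,1).
Cofactor C_01 = (-1)^(0+1) * minor(0,1) = -3
Entry delta = 0 - 2 = -2
Det delta = -2 * -3 = 6
New det = -21 + 6 = -15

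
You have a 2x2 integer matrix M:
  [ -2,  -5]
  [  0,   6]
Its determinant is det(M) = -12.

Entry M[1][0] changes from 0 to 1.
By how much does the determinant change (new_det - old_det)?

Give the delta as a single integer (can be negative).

Answer: 5

Derivation:
Cofactor C_10 = 5
Entry delta = 1 - 0 = 1
Det delta = entry_delta * cofactor = 1 * 5 = 5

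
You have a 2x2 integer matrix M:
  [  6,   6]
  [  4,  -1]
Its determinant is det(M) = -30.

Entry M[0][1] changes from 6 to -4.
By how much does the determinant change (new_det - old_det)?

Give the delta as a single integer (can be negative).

Answer: 40

Derivation:
Cofactor C_01 = -4
Entry delta = -4 - 6 = -10
Det delta = entry_delta * cofactor = -10 * -4 = 40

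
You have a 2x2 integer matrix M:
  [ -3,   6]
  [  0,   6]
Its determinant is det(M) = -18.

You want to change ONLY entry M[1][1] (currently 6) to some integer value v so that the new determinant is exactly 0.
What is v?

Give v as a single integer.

det is linear in entry M[1][1]: det = old_det + (v - 6) * C_11
Cofactor C_11 = -3
Want det = 0: -18 + (v - 6) * -3 = 0
  (v - 6) = 18 / -3 = -6
  v = 6 + (-6) = 0

Answer: 0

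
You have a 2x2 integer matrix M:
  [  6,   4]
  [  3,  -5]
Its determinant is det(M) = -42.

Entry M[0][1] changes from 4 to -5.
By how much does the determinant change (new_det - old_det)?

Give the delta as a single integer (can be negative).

Answer: 27

Derivation:
Cofactor C_01 = -3
Entry delta = -5 - 4 = -9
Det delta = entry_delta * cofactor = -9 * -3 = 27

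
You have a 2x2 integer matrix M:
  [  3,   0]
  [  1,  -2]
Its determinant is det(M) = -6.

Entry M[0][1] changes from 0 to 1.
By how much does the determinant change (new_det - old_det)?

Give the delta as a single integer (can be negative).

Cofactor C_01 = -1
Entry delta = 1 - 0 = 1
Det delta = entry_delta * cofactor = 1 * -1 = -1

Answer: -1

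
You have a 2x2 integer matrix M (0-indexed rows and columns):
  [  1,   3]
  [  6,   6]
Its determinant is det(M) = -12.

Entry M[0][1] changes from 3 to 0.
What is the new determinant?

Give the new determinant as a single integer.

Answer: 6

Derivation:
det is linear in row 0: changing M[0][1] by delta changes det by delta * cofactor(0,1).
Cofactor C_01 = (-1)^(0+1) * minor(0,1) = -6
Entry delta = 0 - 3 = -3
Det delta = -3 * -6 = 18
New det = -12 + 18 = 6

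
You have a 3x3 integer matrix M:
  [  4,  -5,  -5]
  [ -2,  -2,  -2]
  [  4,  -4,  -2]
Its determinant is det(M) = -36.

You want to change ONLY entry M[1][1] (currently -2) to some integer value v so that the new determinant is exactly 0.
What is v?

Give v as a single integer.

det is linear in entry M[1][1]: det = old_det + (v - -2) * C_11
Cofactor C_11 = 12
Want det = 0: -36 + (v - -2) * 12 = 0
  (v - -2) = 36 / 12 = 3
  v = -2 + (3) = 1

Answer: 1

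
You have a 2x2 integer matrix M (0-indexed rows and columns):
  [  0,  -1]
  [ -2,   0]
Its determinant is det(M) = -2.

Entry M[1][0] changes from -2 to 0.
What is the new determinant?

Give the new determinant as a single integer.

det is linear in row 1: changing M[1][0] by delta changes det by delta * cofactor(1,0).
Cofactor C_10 = (-1)^(1+0) * minor(1,0) = 1
Entry delta = 0 - -2 = 2
Det delta = 2 * 1 = 2
New det = -2 + 2 = 0

Answer: 0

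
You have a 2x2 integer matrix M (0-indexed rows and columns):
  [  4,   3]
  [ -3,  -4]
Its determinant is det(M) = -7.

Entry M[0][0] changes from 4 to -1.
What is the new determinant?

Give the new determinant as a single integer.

det is linear in row 0: changing M[0][0] by delta changes det by delta * cofactor(0,0).
Cofactor C_00 = (-1)^(0+0) * minor(0,0) = -4
Entry delta = -1 - 4 = -5
Det delta = -5 * -4 = 20
New det = -7 + 20 = 13

Answer: 13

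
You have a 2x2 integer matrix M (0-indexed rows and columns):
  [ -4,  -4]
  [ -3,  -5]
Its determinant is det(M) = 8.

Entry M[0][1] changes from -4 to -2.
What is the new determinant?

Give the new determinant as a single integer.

det is linear in row 0: changing M[0][1] by delta changes det by delta * cofactor(0,1).
Cofactor C_01 = (-1)^(0+1) * minor(0,1) = 3
Entry delta = -2 - -4 = 2
Det delta = 2 * 3 = 6
New det = 8 + 6 = 14

Answer: 14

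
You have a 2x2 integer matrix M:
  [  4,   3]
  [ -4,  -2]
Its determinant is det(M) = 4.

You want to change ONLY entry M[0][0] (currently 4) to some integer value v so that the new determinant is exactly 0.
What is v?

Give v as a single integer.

det is linear in entry M[0][0]: det = old_det + (v - 4) * C_00
Cofactor C_00 = -2
Want det = 0: 4 + (v - 4) * -2 = 0
  (v - 4) = -4 / -2 = 2
  v = 4 + (2) = 6

Answer: 6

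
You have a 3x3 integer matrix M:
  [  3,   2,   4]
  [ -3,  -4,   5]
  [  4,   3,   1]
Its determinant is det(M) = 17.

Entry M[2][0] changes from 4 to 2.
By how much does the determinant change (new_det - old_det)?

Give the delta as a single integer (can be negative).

Cofactor C_20 = 26
Entry delta = 2 - 4 = -2
Det delta = entry_delta * cofactor = -2 * 26 = -52

Answer: -52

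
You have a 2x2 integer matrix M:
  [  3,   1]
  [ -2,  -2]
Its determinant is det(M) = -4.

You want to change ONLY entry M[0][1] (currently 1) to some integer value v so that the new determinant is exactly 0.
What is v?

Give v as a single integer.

Answer: 3

Derivation:
det is linear in entry M[0][1]: det = old_det + (v - 1) * C_01
Cofactor C_01 = 2
Want det = 0: -4 + (v - 1) * 2 = 0
  (v - 1) = 4 / 2 = 2
  v = 1 + (2) = 3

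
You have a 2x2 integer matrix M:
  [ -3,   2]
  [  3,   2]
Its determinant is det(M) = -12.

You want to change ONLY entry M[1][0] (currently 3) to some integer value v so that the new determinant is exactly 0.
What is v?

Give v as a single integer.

Answer: -3

Derivation:
det is linear in entry M[1][0]: det = old_det + (v - 3) * C_10
Cofactor C_10 = -2
Want det = 0: -12 + (v - 3) * -2 = 0
  (v - 3) = 12 / -2 = -6
  v = 3 + (-6) = -3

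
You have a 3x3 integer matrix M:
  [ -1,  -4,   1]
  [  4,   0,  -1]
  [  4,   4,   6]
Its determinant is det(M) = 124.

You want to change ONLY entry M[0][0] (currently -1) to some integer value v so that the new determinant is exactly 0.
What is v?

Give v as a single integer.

det is linear in entry M[0][0]: det = old_det + (v - -1) * C_00
Cofactor C_00 = 4
Want det = 0: 124 + (v - -1) * 4 = 0
  (v - -1) = -124 / 4 = -31
  v = -1 + (-31) = -32

Answer: -32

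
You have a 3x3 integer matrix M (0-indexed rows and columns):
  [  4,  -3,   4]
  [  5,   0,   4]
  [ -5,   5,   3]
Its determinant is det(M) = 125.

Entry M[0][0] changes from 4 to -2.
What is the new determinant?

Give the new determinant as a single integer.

det is linear in row 0: changing M[0][0] by delta changes det by delta * cofactor(0,0).
Cofactor C_00 = (-1)^(0+0) * minor(0,0) = -20
Entry delta = -2 - 4 = -6
Det delta = -6 * -20 = 120
New det = 125 + 120 = 245

Answer: 245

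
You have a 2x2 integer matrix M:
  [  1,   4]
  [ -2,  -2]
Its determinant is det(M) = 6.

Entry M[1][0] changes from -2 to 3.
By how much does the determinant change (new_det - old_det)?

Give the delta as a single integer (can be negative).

Cofactor C_10 = -4
Entry delta = 3 - -2 = 5
Det delta = entry_delta * cofactor = 5 * -4 = -20

Answer: -20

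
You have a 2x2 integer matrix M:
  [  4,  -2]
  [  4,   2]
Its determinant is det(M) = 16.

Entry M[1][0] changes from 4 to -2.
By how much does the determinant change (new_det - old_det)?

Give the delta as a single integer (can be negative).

Answer: -12

Derivation:
Cofactor C_10 = 2
Entry delta = -2 - 4 = -6
Det delta = entry_delta * cofactor = -6 * 2 = -12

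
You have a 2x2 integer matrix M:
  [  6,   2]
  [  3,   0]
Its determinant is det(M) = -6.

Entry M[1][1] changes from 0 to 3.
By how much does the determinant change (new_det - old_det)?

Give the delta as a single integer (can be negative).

Cofactor C_11 = 6
Entry delta = 3 - 0 = 3
Det delta = entry_delta * cofactor = 3 * 6 = 18

Answer: 18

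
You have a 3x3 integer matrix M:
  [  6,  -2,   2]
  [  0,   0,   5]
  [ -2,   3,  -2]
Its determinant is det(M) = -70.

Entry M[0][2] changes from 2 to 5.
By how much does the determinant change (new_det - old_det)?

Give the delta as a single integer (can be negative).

Cofactor C_02 = 0
Entry delta = 5 - 2 = 3
Det delta = entry_delta * cofactor = 3 * 0 = 0

Answer: 0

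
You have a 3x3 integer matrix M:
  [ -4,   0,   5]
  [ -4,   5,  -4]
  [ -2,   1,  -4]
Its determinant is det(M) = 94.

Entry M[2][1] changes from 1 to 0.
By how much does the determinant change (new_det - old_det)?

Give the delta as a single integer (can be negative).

Cofactor C_21 = -36
Entry delta = 0 - 1 = -1
Det delta = entry_delta * cofactor = -1 * -36 = 36

Answer: 36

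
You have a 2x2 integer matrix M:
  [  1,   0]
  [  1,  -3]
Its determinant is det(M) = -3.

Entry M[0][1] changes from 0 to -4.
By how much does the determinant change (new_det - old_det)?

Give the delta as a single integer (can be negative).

Answer: 4

Derivation:
Cofactor C_01 = -1
Entry delta = -4 - 0 = -4
Det delta = entry_delta * cofactor = -4 * -1 = 4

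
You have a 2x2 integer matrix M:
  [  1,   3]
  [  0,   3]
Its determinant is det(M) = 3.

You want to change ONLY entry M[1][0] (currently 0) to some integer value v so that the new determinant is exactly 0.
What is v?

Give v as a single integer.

Answer: 1

Derivation:
det is linear in entry M[1][0]: det = old_det + (v - 0) * C_10
Cofactor C_10 = -3
Want det = 0: 3 + (v - 0) * -3 = 0
  (v - 0) = -3 / -3 = 1
  v = 0 + (1) = 1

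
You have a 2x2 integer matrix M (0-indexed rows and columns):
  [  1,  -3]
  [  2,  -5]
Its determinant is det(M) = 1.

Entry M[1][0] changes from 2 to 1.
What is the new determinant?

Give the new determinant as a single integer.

det is linear in row 1: changing M[1][0] by delta changes det by delta * cofactor(1,0).
Cofactor C_10 = (-1)^(1+0) * minor(1,0) = 3
Entry delta = 1 - 2 = -1
Det delta = -1 * 3 = -3
New det = 1 + -3 = -2

Answer: -2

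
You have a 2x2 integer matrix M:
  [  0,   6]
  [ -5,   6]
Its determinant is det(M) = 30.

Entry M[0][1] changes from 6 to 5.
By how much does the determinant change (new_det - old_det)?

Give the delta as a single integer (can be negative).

Cofactor C_01 = 5
Entry delta = 5 - 6 = -1
Det delta = entry_delta * cofactor = -1 * 5 = -5

Answer: -5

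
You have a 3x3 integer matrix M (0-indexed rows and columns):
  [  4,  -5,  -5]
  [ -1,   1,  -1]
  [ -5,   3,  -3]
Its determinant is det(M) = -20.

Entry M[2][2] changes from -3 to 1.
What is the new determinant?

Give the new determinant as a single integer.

Answer: -24

Derivation:
det is linear in row 2: changing M[2][2] by delta changes det by delta * cofactor(2,2).
Cofactor C_22 = (-1)^(2+2) * minor(2,2) = -1
Entry delta = 1 - -3 = 4
Det delta = 4 * -1 = -4
New det = -20 + -4 = -24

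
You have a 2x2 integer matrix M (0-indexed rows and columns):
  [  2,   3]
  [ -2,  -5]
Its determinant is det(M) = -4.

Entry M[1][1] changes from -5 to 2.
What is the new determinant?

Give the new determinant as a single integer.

Answer: 10

Derivation:
det is linear in row 1: changing M[1][1] by delta changes det by delta * cofactor(1,1).
Cofactor C_11 = (-1)^(1+1) * minor(1,1) = 2
Entry delta = 2 - -5 = 7
Det delta = 7 * 2 = 14
New det = -4 + 14 = 10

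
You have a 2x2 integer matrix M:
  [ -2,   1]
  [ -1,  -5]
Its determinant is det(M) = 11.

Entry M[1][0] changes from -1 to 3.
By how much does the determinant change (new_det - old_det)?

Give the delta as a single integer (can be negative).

Cofactor C_10 = -1
Entry delta = 3 - -1 = 4
Det delta = entry_delta * cofactor = 4 * -1 = -4

Answer: -4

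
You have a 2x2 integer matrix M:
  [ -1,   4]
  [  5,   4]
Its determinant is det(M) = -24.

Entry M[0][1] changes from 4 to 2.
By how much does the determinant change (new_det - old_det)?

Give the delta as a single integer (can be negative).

Answer: 10

Derivation:
Cofactor C_01 = -5
Entry delta = 2 - 4 = -2
Det delta = entry_delta * cofactor = -2 * -5 = 10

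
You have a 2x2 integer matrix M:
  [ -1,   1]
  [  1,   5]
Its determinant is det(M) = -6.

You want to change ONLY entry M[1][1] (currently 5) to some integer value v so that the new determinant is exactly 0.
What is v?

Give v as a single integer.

Answer: -1

Derivation:
det is linear in entry M[1][1]: det = old_det + (v - 5) * C_11
Cofactor C_11 = -1
Want det = 0: -6 + (v - 5) * -1 = 0
  (v - 5) = 6 / -1 = -6
  v = 5 + (-6) = -1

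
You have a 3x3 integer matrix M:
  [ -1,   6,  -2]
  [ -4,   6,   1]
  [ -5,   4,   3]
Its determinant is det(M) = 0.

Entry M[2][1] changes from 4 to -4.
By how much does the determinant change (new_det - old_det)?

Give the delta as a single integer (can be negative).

Answer: -72

Derivation:
Cofactor C_21 = 9
Entry delta = -4 - 4 = -8
Det delta = entry_delta * cofactor = -8 * 9 = -72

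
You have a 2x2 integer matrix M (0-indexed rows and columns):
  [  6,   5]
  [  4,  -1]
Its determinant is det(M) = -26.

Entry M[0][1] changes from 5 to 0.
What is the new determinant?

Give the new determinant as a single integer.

Answer: -6

Derivation:
det is linear in row 0: changing M[0][1] by delta changes det by delta * cofactor(0,1).
Cofactor C_01 = (-1)^(0+1) * minor(0,1) = -4
Entry delta = 0 - 5 = -5
Det delta = -5 * -4 = 20
New det = -26 + 20 = -6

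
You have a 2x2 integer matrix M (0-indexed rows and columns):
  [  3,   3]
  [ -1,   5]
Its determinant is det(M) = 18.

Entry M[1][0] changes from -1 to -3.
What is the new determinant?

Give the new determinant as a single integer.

Answer: 24

Derivation:
det is linear in row 1: changing M[1][0] by delta changes det by delta * cofactor(1,0).
Cofactor C_10 = (-1)^(1+0) * minor(1,0) = -3
Entry delta = -3 - -1 = -2
Det delta = -2 * -3 = 6
New det = 18 + 6 = 24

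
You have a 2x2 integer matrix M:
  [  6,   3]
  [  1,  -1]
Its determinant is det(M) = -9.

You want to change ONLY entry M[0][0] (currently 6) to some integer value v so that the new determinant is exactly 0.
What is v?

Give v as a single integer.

det is linear in entry M[0][0]: det = old_det + (v - 6) * C_00
Cofactor C_00 = -1
Want det = 0: -9 + (v - 6) * -1 = 0
  (v - 6) = 9 / -1 = -9
  v = 6 + (-9) = -3

Answer: -3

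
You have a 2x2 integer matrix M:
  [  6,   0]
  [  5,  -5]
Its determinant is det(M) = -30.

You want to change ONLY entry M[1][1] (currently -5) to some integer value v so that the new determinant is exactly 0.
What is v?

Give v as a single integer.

det is linear in entry M[1][1]: det = old_det + (v - -5) * C_11
Cofactor C_11 = 6
Want det = 0: -30 + (v - -5) * 6 = 0
  (v - -5) = 30 / 6 = 5
  v = -5 + (5) = 0

Answer: 0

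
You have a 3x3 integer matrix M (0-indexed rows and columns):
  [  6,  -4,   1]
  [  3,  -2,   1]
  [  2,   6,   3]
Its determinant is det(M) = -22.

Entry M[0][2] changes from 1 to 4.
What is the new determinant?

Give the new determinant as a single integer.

det is linear in row 0: changing M[0][2] by delta changes det by delta * cofactor(0,2).
Cofactor C_02 = (-1)^(0+2) * minor(0,2) = 22
Entry delta = 4 - 1 = 3
Det delta = 3 * 22 = 66
New det = -22 + 66 = 44

Answer: 44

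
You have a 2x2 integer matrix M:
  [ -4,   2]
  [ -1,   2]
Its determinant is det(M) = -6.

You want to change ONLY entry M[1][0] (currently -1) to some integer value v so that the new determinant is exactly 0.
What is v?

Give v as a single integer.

Answer: -4

Derivation:
det is linear in entry M[1][0]: det = old_det + (v - -1) * C_10
Cofactor C_10 = -2
Want det = 0: -6 + (v - -1) * -2 = 0
  (v - -1) = 6 / -2 = -3
  v = -1 + (-3) = -4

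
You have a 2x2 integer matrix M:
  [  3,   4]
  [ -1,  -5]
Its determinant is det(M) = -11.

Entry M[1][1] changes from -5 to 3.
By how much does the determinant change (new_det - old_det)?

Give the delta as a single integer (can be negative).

Cofactor C_11 = 3
Entry delta = 3 - -5 = 8
Det delta = entry_delta * cofactor = 8 * 3 = 24

Answer: 24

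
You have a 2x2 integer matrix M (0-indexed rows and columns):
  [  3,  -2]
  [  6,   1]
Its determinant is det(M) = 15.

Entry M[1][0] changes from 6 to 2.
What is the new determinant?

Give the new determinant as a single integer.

Answer: 7

Derivation:
det is linear in row 1: changing M[1][0] by delta changes det by delta * cofactor(1,0).
Cofactor C_10 = (-1)^(1+0) * minor(1,0) = 2
Entry delta = 2 - 6 = -4
Det delta = -4 * 2 = -8
New det = 15 + -8 = 7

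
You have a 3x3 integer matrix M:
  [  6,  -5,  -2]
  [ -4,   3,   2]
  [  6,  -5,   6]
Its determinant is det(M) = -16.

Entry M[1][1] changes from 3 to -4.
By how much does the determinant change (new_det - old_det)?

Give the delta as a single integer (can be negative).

Cofactor C_11 = 48
Entry delta = -4 - 3 = -7
Det delta = entry_delta * cofactor = -7 * 48 = -336

Answer: -336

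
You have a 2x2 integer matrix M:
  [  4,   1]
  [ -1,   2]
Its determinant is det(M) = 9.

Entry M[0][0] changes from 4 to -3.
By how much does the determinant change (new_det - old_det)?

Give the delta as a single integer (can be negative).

Cofactor C_00 = 2
Entry delta = -3 - 4 = -7
Det delta = entry_delta * cofactor = -7 * 2 = -14

Answer: -14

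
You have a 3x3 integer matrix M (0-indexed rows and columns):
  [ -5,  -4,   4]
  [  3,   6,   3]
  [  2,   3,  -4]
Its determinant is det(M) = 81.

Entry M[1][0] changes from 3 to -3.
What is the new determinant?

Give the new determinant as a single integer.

Answer: 105

Derivation:
det is linear in row 1: changing M[1][0] by delta changes det by delta * cofactor(1,0).
Cofactor C_10 = (-1)^(1+0) * minor(1,0) = -4
Entry delta = -3 - 3 = -6
Det delta = -6 * -4 = 24
New det = 81 + 24 = 105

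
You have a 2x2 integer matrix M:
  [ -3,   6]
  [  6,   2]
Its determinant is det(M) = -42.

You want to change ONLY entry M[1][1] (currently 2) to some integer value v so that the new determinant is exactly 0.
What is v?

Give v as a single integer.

det is linear in entry M[1][1]: det = old_det + (v - 2) * C_11
Cofactor C_11 = -3
Want det = 0: -42 + (v - 2) * -3 = 0
  (v - 2) = 42 / -3 = -14
  v = 2 + (-14) = -12

Answer: -12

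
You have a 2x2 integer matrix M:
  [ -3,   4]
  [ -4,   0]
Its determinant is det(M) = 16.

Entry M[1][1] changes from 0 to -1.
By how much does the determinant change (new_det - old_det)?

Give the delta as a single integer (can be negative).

Cofactor C_11 = -3
Entry delta = -1 - 0 = -1
Det delta = entry_delta * cofactor = -1 * -3 = 3

Answer: 3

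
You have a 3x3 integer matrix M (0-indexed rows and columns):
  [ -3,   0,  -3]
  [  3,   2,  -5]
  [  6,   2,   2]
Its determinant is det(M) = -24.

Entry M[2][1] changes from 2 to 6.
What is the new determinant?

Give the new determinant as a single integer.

Answer: -120

Derivation:
det is linear in row 2: changing M[2][1] by delta changes det by delta * cofactor(2,1).
Cofactor C_21 = (-1)^(2+1) * minor(2,1) = -24
Entry delta = 6 - 2 = 4
Det delta = 4 * -24 = -96
New det = -24 + -96 = -120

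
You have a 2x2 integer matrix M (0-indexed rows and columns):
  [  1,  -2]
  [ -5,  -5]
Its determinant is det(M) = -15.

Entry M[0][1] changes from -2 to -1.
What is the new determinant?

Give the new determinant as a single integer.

Answer: -10

Derivation:
det is linear in row 0: changing M[0][1] by delta changes det by delta * cofactor(0,1).
Cofactor C_01 = (-1)^(0+1) * minor(0,1) = 5
Entry delta = -1 - -2 = 1
Det delta = 1 * 5 = 5
New det = -15 + 5 = -10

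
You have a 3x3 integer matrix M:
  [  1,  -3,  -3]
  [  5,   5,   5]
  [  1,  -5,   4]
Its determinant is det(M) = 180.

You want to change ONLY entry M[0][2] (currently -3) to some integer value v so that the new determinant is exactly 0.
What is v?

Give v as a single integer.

Answer: 3

Derivation:
det is linear in entry M[0][2]: det = old_det + (v - -3) * C_02
Cofactor C_02 = -30
Want det = 0: 180 + (v - -3) * -30 = 0
  (v - -3) = -180 / -30 = 6
  v = -3 + (6) = 3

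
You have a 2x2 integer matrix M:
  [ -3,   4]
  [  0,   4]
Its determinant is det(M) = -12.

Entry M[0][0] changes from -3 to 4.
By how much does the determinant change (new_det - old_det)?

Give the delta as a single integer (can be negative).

Answer: 28

Derivation:
Cofactor C_00 = 4
Entry delta = 4 - -3 = 7
Det delta = entry_delta * cofactor = 7 * 4 = 28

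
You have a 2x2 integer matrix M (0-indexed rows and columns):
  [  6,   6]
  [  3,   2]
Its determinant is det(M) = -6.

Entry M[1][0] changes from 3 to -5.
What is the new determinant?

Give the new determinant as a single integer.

Answer: 42

Derivation:
det is linear in row 1: changing M[1][0] by delta changes det by delta * cofactor(1,0).
Cofactor C_10 = (-1)^(1+0) * minor(1,0) = -6
Entry delta = -5 - 3 = -8
Det delta = -8 * -6 = 48
New det = -6 + 48 = 42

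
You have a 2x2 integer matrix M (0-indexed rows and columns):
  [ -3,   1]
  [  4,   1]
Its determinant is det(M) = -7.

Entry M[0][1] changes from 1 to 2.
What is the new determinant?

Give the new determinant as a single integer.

det is linear in row 0: changing M[0][1] by delta changes det by delta * cofactor(0,1).
Cofactor C_01 = (-1)^(0+1) * minor(0,1) = -4
Entry delta = 2 - 1 = 1
Det delta = 1 * -4 = -4
New det = -7 + -4 = -11

Answer: -11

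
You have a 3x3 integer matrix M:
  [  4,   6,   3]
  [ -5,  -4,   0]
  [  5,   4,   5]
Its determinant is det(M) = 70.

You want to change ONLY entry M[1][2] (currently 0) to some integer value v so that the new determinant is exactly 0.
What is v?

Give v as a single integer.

det is linear in entry M[1][2]: det = old_det + (v - 0) * C_12
Cofactor C_12 = 14
Want det = 0: 70 + (v - 0) * 14 = 0
  (v - 0) = -70 / 14 = -5
  v = 0 + (-5) = -5

Answer: -5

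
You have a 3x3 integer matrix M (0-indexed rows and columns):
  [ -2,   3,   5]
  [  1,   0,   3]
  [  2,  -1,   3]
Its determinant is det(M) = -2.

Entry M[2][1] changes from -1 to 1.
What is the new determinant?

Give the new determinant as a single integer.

det is linear in row 2: changing M[2][1] by delta changes det by delta * cofactor(2,1).
Cofactor C_21 = (-1)^(2+1) * minor(2,1) = 11
Entry delta = 1 - -1 = 2
Det delta = 2 * 11 = 22
New det = -2 + 22 = 20

Answer: 20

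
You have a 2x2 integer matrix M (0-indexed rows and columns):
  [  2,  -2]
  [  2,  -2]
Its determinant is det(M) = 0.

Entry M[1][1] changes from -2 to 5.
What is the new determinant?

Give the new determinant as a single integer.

det is linear in row 1: changing M[1][1] by delta changes det by delta * cofactor(1,1).
Cofactor C_11 = (-1)^(1+1) * minor(1,1) = 2
Entry delta = 5 - -2 = 7
Det delta = 7 * 2 = 14
New det = 0 + 14 = 14

Answer: 14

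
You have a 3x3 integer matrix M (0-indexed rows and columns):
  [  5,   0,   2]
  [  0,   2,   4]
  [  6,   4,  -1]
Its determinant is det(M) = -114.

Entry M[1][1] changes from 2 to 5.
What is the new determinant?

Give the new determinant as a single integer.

Answer: -165

Derivation:
det is linear in row 1: changing M[1][1] by delta changes det by delta * cofactor(1,1).
Cofactor C_11 = (-1)^(1+1) * minor(1,1) = -17
Entry delta = 5 - 2 = 3
Det delta = 3 * -17 = -51
New det = -114 + -51 = -165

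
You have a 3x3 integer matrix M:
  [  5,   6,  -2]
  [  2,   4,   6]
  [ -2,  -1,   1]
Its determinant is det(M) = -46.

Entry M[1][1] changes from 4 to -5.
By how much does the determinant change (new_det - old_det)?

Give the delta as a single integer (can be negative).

Cofactor C_11 = 1
Entry delta = -5 - 4 = -9
Det delta = entry_delta * cofactor = -9 * 1 = -9

Answer: -9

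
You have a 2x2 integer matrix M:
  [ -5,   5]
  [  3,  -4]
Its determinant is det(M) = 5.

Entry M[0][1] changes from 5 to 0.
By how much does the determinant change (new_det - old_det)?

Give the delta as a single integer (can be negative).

Cofactor C_01 = -3
Entry delta = 0 - 5 = -5
Det delta = entry_delta * cofactor = -5 * -3 = 15

Answer: 15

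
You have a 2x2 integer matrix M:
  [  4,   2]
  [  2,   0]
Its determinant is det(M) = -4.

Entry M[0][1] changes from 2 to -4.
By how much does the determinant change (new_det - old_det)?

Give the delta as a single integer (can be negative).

Answer: 12

Derivation:
Cofactor C_01 = -2
Entry delta = -4 - 2 = -6
Det delta = entry_delta * cofactor = -6 * -2 = 12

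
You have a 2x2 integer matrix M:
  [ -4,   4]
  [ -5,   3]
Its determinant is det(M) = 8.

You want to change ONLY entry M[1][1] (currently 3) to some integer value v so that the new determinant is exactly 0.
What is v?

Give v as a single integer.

Answer: 5

Derivation:
det is linear in entry M[1][1]: det = old_det + (v - 3) * C_11
Cofactor C_11 = -4
Want det = 0: 8 + (v - 3) * -4 = 0
  (v - 3) = -8 / -4 = 2
  v = 3 + (2) = 5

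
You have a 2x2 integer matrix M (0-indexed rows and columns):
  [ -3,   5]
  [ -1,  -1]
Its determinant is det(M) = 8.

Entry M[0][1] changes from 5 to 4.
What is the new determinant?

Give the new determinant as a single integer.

Answer: 7

Derivation:
det is linear in row 0: changing M[0][1] by delta changes det by delta * cofactor(0,1).
Cofactor C_01 = (-1)^(0+1) * minor(0,1) = 1
Entry delta = 4 - 5 = -1
Det delta = -1 * 1 = -1
New det = 8 + -1 = 7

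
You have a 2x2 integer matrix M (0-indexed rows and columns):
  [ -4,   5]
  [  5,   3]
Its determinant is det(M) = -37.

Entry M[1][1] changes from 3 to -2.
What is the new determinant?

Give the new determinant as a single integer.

det is linear in row 1: changing M[1][1] by delta changes det by delta * cofactor(1,1).
Cofactor C_11 = (-1)^(1+1) * minor(1,1) = -4
Entry delta = -2 - 3 = -5
Det delta = -5 * -4 = 20
New det = -37 + 20 = -17

Answer: -17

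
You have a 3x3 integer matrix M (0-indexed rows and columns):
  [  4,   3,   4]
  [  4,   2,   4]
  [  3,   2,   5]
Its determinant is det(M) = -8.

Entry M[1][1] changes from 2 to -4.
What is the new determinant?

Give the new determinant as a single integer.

Answer: -56

Derivation:
det is linear in row 1: changing M[1][1] by delta changes det by delta * cofactor(1,1).
Cofactor C_11 = (-1)^(1+1) * minor(1,1) = 8
Entry delta = -4 - 2 = -6
Det delta = -6 * 8 = -48
New det = -8 + -48 = -56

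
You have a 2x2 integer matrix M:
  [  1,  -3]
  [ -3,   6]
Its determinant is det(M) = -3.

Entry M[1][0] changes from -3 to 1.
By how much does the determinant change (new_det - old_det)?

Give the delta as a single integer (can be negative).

Answer: 12

Derivation:
Cofactor C_10 = 3
Entry delta = 1 - -3 = 4
Det delta = entry_delta * cofactor = 4 * 3 = 12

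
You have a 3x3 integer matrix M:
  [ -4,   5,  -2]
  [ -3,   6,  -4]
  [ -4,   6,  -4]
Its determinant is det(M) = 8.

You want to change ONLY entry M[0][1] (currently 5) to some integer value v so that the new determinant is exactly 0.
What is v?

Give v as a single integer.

det is linear in entry M[0][1]: det = old_det + (v - 5) * C_01
Cofactor C_01 = 4
Want det = 0: 8 + (v - 5) * 4 = 0
  (v - 5) = -8 / 4 = -2
  v = 5 + (-2) = 3

Answer: 3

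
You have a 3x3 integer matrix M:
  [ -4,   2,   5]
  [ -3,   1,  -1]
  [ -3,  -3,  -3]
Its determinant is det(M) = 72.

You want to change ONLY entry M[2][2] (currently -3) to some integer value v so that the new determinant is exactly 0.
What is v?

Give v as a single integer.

Answer: -39

Derivation:
det is linear in entry M[2][2]: det = old_det + (v - -3) * C_22
Cofactor C_22 = 2
Want det = 0: 72 + (v - -3) * 2 = 0
  (v - -3) = -72 / 2 = -36
  v = -3 + (-36) = -39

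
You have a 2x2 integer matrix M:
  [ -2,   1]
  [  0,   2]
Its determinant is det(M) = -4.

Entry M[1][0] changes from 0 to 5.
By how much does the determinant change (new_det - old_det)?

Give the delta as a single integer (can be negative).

Cofactor C_10 = -1
Entry delta = 5 - 0 = 5
Det delta = entry_delta * cofactor = 5 * -1 = -5

Answer: -5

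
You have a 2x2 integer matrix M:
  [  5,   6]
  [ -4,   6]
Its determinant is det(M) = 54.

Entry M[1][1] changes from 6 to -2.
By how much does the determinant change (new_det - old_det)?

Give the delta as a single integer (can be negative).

Cofactor C_11 = 5
Entry delta = -2 - 6 = -8
Det delta = entry_delta * cofactor = -8 * 5 = -40

Answer: -40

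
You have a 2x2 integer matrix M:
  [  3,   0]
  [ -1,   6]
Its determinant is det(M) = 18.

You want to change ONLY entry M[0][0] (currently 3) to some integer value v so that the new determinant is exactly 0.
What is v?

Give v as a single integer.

Answer: 0

Derivation:
det is linear in entry M[0][0]: det = old_det + (v - 3) * C_00
Cofactor C_00 = 6
Want det = 0: 18 + (v - 3) * 6 = 0
  (v - 3) = -18 / 6 = -3
  v = 3 + (-3) = 0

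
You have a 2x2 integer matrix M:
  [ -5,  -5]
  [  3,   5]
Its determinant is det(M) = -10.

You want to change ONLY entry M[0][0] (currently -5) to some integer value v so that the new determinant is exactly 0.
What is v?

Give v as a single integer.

Answer: -3

Derivation:
det is linear in entry M[0][0]: det = old_det + (v - -5) * C_00
Cofactor C_00 = 5
Want det = 0: -10 + (v - -5) * 5 = 0
  (v - -5) = 10 / 5 = 2
  v = -5 + (2) = -3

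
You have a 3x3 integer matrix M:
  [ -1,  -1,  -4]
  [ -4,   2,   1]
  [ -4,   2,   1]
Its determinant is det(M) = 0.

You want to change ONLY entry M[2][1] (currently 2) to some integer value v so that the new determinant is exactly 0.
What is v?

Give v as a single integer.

Answer: 2

Derivation:
det is linear in entry M[2][1]: det = old_det + (v - 2) * C_21
Cofactor C_21 = 17
Want det = 0: 0 + (v - 2) * 17 = 0
  (v - 2) = 0 / 17 = 0
  v = 2 + (0) = 2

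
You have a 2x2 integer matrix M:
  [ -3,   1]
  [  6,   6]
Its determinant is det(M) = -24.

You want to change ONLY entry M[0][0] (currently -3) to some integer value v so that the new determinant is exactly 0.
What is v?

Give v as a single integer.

det is linear in entry M[0][0]: det = old_det + (v - -3) * C_00
Cofactor C_00 = 6
Want det = 0: -24 + (v - -3) * 6 = 0
  (v - -3) = 24 / 6 = 4
  v = -3 + (4) = 1

Answer: 1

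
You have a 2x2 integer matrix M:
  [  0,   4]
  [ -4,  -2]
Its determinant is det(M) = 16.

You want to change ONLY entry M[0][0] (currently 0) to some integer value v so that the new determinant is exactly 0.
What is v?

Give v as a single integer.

Answer: 8

Derivation:
det is linear in entry M[0][0]: det = old_det + (v - 0) * C_00
Cofactor C_00 = -2
Want det = 0: 16 + (v - 0) * -2 = 0
  (v - 0) = -16 / -2 = 8
  v = 0 + (8) = 8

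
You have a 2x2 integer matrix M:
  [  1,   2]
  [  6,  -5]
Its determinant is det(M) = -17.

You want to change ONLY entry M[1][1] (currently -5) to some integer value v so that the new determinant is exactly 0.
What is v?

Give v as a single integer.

det is linear in entry M[1][1]: det = old_det + (v - -5) * C_11
Cofactor C_11 = 1
Want det = 0: -17 + (v - -5) * 1 = 0
  (v - -5) = 17 / 1 = 17
  v = -5 + (17) = 12

Answer: 12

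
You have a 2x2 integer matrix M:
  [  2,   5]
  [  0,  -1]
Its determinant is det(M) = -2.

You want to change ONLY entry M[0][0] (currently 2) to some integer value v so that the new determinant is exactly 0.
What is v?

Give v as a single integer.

det is linear in entry M[0][0]: det = old_det + (v - 2) * C_00
Cofactor C_00 = -1
Want det = 0: -2 + (v - 2) * -1 = 0
  (v - 2) = 2 / -1 = -2
  v = 2 + (-2) = 0

Answer: 0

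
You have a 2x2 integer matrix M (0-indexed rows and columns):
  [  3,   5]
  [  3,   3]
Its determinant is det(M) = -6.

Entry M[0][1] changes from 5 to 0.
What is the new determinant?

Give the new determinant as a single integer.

Answer: 9

Derivation:
det is linear in row 0: changing M[0][1] by delta changes det by delta * cofactor(0,1).
Cofactor C_01 = (-1)^(0+1) * minor(0,1) = -3
Entry delta = 0 - 5 = -5
Det delta = -5 * -3 = 15
New det = -6 + 15 = 9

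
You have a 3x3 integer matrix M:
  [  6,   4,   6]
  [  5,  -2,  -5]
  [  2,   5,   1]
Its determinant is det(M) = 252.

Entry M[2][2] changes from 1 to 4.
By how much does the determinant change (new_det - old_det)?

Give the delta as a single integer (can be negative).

Cofactor C_22 = -32
Entry delta = 4 - 1 = 3
Det delta = entry_delta * cofactor = 3 * -32 = -96

Answer: -96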